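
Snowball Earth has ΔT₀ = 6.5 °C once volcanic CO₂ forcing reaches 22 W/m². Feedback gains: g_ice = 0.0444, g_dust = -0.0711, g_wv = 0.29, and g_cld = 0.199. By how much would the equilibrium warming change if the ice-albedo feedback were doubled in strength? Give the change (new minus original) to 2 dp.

Original: g = 0.4623, ΔT = 6.5/(1−0.4623) = 12.0885 °C.
With doubled ice-albedo: g' = 0.5067, ΔT' = 6.5/(1−0.5067) = 13.1766 °C.
Change = 13.1766 − 12.0885 = 1.09 °C.

1.09 °C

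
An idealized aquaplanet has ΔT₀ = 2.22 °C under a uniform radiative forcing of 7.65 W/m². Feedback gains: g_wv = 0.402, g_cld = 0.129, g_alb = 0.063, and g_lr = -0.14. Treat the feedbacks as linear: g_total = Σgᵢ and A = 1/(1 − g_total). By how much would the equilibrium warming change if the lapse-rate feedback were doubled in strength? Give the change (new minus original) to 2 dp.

Original: g = 0.454, ΔT = 2.22/(1−0.454) = 4.0659 °C.
With doubled lapse-rate: g' = 0.314, ΔT' = 2.22/(1−0.314) = 3.2362 °C.
Change = 3.2362 − 4.0659 = -0.83 °C.

-0.83 °C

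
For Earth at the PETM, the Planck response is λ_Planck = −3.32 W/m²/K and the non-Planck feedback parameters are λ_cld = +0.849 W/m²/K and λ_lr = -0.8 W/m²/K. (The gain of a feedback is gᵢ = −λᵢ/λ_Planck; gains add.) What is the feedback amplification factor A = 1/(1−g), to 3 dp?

Convert to gains: g_cld = 0.849/3.32 = 0.2557; g_lr = -0.8/3.32 = -0.241.
Total gain g = 0.0147.
A = 1/(1 − 0.0147) = 1.015.

1.015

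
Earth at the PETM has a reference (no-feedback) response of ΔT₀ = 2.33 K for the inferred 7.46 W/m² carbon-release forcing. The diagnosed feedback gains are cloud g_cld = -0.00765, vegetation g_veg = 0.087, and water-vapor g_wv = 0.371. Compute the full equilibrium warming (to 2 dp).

4.24 K

Total gain g = -0.00765 + 0.087 + 0.371 = 0.45035.
Amplification A = 1/(1 − 0.45035) = 1.819.
ΔT = 2.33 × 1.819 = 4.24 K.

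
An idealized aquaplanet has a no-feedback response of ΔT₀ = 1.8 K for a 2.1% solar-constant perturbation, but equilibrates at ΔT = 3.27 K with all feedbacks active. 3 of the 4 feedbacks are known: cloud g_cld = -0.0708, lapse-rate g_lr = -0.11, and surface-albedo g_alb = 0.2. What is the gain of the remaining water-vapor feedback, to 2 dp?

0.43

Amplification A = ΔT/ΔT₀ = 3.27/1.8 = 1.817.
Total gain g = 1 − 1/A = 1 − 1/1.817 = 0.4496.
Known gains sum to -0.0708 − 0.11 + 0.2 = 0.0192.
g_wv = 0.4496 − 0.0192 = 0.43.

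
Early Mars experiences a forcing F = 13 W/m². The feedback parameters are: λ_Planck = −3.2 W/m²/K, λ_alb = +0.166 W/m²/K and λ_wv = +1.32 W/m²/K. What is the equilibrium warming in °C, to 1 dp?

7.6 °C

Net feedback parameter λ = (−3.2) + (+0.166) + (+1.32) = -1.714 W/m²/K.
ΔT = −F/λ = −13/(-1.714) = 7.6 °C.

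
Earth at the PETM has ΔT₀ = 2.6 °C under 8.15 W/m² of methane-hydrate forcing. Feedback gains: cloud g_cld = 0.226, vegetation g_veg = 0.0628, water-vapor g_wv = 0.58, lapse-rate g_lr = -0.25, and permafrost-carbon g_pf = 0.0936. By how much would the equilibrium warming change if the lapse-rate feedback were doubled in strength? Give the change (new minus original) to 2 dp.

-4.20 °C

Original: g = 0.7124, ΔT = 2.6/(1−0.7124) = 9.0403 °C.
With doubled lapse-rate: g' = 0.4624, ΔT' = 2.6/(1−0.4624) = 4.8363 °C.
Change = 4.8363 − 9.0403 = -4.20 °C.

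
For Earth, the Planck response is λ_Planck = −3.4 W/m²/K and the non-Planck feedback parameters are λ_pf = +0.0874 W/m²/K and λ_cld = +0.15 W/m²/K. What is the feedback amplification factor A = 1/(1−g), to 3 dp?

1.075

Convert to gains: g_pf = 0.0874/3.4 = 0.02571; g_cld = 0.15/3.4 = 0.04412.
Total gain g = 0.06983.
A = 1/(1 − 0.06983) = 1.075.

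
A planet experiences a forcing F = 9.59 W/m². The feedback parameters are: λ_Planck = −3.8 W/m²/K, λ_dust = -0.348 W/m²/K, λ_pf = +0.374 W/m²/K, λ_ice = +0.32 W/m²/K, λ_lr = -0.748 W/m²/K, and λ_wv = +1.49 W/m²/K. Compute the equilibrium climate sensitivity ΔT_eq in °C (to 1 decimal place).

Net feedback parameter λ = (−3.8) + (-0.348) + (+0.374) + (+0.32) + (-0.748) + (+1.49) = -2.712 W/m²/K.
ΔT = −F/λ = −9.59/(-2.712) = 3.5 °C.

3.5 °C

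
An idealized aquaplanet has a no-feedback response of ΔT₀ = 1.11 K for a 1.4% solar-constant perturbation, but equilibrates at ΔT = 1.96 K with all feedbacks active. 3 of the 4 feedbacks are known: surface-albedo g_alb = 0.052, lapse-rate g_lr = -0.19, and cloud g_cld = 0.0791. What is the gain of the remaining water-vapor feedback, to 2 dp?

0.49

Amplification A = ΔT/ΔT₀ = 1.96/1.11 = 1.766.
Total gain g = 1 − 1/A = 1 − 1/1.766 = 0.4337.
Known gains sum to 0.052 − 0.19 + 0.0791 = -0.0589.
g_wv = 0.4337 + 0.0589 = 0.49.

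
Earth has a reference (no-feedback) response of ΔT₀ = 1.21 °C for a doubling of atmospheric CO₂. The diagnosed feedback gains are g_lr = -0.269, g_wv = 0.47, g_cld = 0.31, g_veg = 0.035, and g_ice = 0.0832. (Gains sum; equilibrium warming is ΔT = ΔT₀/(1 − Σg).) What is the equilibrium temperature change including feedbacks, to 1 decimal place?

Total gain g = -0.269 + 0.47 + 0.31 + 0.035 + 0.0832 = 0.6292.
Amplification A = 1/(1 − 0.6292) = 2.697.
ΔT = 1.21 × 2.697 = 3.3 °C.

3.3 °C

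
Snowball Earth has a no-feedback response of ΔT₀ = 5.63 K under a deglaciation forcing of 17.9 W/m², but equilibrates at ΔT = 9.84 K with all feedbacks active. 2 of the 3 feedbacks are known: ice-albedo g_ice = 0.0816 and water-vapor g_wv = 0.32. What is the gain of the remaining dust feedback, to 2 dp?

Amplification A = ΔT/ΔT₀ = 9.84/5.63 = 1.748.
Total gain g = 1 − 1/A = 1 − 1/1.748 = 0.4279.
Known gains sum to 0.0816 + 0.32 = 0.4016.
g_dust = 0.4279 − 0.4016 = 0.03.

0.03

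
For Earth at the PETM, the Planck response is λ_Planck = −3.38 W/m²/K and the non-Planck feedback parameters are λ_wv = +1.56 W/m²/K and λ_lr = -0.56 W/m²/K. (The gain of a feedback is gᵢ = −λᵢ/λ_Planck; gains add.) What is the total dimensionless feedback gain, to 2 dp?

Convert to gains: g_wv = 1.56/3.38 = 0.4615; g_lr = -0.56/3.38 = -0.1657.
Total gain g = 0.2958.

0.30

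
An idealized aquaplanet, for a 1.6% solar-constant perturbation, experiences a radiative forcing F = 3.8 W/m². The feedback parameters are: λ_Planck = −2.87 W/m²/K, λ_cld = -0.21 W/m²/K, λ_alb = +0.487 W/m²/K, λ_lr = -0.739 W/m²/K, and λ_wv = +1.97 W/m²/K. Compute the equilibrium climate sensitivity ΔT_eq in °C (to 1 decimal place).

2.8 °C

Net feedback parameter λ = (−2.87) + (-0.21) + (+0.487) + (-0.739) + (+1.97) = -1.362 W/m²/K.
ΔT = −F/λ = −3.8/(-1.362) = 2.8 °C.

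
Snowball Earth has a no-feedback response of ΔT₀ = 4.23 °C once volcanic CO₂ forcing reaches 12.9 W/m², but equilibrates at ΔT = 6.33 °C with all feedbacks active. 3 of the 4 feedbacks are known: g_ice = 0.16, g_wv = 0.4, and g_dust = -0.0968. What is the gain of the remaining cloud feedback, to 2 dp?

-0.13

Amplification A = ΔT/ΔT₀ = 6.33/4.23 = 1.496.
Total gain g = 1 − 1/A = 1 − 1/1.496 = 0.3316.
Known gains sum to 0.16 + 0.4 − 0.0968 = 0.4632.
g_cld = 0.3316 − 0.4632 = -0.13.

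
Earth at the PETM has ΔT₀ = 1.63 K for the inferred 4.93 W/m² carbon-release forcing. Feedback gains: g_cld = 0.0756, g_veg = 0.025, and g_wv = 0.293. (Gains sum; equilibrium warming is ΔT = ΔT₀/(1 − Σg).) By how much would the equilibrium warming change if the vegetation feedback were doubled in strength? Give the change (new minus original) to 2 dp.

Original: g = 0.3936, ΔT = 1.63/(1−0.3936) = 2.6880 K.
With doubled vegetation: g' = 0.4186, ΔT' = 1.63/(1−0.4186) = 2.8036 K.
Change = 2.8036 − 2.6880 = 0.12 K.

0.12 K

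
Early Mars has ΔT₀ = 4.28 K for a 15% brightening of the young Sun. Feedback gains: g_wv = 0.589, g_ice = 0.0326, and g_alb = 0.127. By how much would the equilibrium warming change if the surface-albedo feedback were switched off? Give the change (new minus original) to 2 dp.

-5.71 K

Original: g = 0.7486, ΔT = 4.28/(1−0.7486) = 17.0247 K.
Without surface-albedo: g' = 0.6216, ΔT' = 4.28/(1−0.6216) = 11.3108 K.
Change = 11.3108 − 17.0247 = -5.71 K.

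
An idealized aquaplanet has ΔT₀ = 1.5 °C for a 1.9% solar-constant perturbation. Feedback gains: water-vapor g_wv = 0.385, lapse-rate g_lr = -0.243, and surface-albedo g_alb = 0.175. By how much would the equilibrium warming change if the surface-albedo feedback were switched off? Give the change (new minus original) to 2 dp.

Original: g = 0.317, ΔT = 1.5/(1−0.317) = 2.1962 °C.
Without surface-albedo: g' = 0.142, ΔT' = 1.5/(1−0.142) = 1.7483 °C.
Change = 1.7483 − 2.1962 = -0.45 °C.

-0.45 °C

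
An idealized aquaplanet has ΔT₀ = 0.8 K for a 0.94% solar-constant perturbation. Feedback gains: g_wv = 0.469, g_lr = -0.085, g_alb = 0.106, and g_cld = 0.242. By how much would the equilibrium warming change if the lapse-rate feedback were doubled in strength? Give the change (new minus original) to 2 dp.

-0.72 K

Original: g = 0.732, ΔT = 0.8/(1−0.732) = 2.9851 K.
With doubled lapse-rate: g' = 0.647, ΔT' = 0.8/(1−0.647) = 2.2663 K.
Change = 2.2663 − 2.9851 = -0.72 K.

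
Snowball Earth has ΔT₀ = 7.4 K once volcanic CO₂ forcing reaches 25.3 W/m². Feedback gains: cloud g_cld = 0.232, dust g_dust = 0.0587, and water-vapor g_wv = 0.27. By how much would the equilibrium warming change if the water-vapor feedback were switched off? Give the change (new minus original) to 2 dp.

-6.41 K

Original: g = 0.5607, ΔT = 7.4/(1−0.5607) = 16.8450 K.
Without water-vapor: g' = 0.2907, ΔT' = 7.4/(1−0.2907) = 10.4328 K.
Change = 10.4328 − 16.8450 = -6.41 K.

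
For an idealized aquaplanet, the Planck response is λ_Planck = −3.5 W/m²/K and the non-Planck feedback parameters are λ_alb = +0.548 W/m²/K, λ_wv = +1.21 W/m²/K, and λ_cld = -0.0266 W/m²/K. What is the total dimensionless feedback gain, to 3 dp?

0.495

Convert to gains: g_alb = 0.548/3.5 = 0.1566; g_wv = 1.21/3.5 = 0.3457; g_cld = -0.0266/3.5 = -0.0076.
Total gain g = 0.4947.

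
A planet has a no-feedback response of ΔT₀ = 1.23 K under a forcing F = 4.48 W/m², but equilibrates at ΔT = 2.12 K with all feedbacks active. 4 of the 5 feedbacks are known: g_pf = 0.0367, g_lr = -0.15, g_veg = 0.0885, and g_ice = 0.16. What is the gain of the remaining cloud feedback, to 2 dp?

Amplification A = ΔT/ΔT₀ = 2.12/1.23 = 1.724.
Total gain g = 1 − 1/A = 1 − 1/1.724 = 0.42.
Known gains sum to 0.0367 − 0.15 + 0.0885 + 0.16 = 0.1352.
g_cld = 0.42 − 0.1352 = 0.28.

0.28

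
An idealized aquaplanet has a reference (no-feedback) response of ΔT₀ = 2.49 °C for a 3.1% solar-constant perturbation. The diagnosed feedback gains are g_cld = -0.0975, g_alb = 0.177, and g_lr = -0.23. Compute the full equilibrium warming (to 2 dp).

2.16 °C

Total gain g = -0.0975 + 0.177 − 0.23 = -0.1505.
Amplification A = 1/(1 + 0.1505) = 0.8692.
ΔT = 2.49 × 0.8692 = 2.16 °C.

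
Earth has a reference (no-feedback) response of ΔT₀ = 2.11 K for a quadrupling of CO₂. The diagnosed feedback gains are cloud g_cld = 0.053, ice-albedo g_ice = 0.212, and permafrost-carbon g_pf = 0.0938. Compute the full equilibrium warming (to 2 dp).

3.29 K

Total gain g = 0.053 + 0.212 + 0.0938 = 0.3588.
Amplification A = 1/(1 − 0.3588) = 1.56.
ΔT = 2.11 × 1.56 = 3.29 K.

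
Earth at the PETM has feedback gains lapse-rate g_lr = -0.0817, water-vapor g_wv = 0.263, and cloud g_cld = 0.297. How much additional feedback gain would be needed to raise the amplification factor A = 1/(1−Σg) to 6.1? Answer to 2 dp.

0.36

Current total gain = 0.4783.
Target gain for A = 6.1: g* = 1 − 1/6.1 = 0.8361.
Additional gain needed = 0.8361 − 0.4783 = 0.36.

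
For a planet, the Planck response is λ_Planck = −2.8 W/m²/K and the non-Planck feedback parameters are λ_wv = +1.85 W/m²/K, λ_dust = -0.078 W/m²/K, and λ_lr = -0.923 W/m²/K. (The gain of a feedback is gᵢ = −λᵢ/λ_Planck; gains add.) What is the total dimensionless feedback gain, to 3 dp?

Convert to gains: g_wv = 1.85/2.8 = 0.6607; g_dust = -0.078/2.8 = -0.02786; g_lr = -0.923/2.8 = -0.3296.
Total gain g = 0.30324.

0.303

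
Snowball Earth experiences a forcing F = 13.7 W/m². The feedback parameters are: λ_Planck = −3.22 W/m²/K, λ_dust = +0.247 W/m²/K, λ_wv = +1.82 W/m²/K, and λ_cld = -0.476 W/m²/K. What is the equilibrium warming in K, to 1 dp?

8.4 K

Net feedback parameter λ = (−3.22) + (+0.247) + (+1.82) + (-0.476) = -1.629 W/m²/K.
ΔT = −F/λ = −13.7/(-1.629) = 8.4 K.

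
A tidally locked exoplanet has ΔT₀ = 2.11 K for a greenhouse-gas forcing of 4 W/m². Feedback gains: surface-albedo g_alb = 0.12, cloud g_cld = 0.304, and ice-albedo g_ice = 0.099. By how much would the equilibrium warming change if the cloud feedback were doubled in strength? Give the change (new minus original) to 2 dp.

7.77 K

Original: g = 0.523, ΔT = 2.11/(1−0.523) = 4.4235 K.
With doubled cloud: g' = 0.827, ΔT' = 2.11/(1−0.827) = 12.1965 K.
Change = 12.1965 − 4.4235 = 7.77 K.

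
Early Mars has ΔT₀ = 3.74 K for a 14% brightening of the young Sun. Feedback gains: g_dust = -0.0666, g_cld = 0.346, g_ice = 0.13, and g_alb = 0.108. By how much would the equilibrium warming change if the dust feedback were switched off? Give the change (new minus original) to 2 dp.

1.24 K

Original: g = 0.5174, ΔT = 3.74/(1−0.5174) = 7.7497 K.
Without dust: g' = 0.584, ΔT' = 3.74/(1−0.584) = 8.9904 K.
Change = 8.9904 − 7.7497 = 1.24 K.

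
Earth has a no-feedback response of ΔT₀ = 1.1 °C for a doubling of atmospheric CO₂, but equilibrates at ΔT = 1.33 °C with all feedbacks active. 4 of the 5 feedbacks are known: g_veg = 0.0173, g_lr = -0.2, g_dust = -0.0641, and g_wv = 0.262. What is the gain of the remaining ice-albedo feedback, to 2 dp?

0.16

Amplification A = ΔT/ΔT₀ = 1.33/1.1 = 1.209.
Total gain g = 1 − 1/A = 1 − 1/1.209 = 0.1729.
Known gains sum to 0.0173 − 0.2 − 0.0641 + 0.262 = 0.0152.
g_ice = 0.1729 − 0.0152 = 0.16.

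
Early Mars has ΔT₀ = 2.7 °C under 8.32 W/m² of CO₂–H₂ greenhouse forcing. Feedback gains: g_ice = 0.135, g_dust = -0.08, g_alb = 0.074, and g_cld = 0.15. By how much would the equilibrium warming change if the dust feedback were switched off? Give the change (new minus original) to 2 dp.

Original: g = 0.279, ΔT = 2.7/(1−0.279) = 3.7448 °C.
Without dust: g' = 0.359, ΔT' = 2.7/(1−0.359) = 4.2122 °C.
Change = 4.2122 − 3.7448 = 0.47 °C.

0.47 °C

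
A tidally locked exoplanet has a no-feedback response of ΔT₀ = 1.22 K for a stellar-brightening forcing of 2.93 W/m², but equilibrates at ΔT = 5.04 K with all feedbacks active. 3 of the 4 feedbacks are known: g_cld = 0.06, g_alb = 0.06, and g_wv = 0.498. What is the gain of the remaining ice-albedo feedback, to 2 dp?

0.14

Amplification A = ΔT/ΔT₀ = 5.04/1.22 = 4.131.
Total gain g = 1 − 1/A = 1 − 1/4.131 = 0.7579.
Known gains sum to 0.06 + 0.06 + 0.498 = 0.618.
g_ice = 0.7579 − 0.618 = 0.14.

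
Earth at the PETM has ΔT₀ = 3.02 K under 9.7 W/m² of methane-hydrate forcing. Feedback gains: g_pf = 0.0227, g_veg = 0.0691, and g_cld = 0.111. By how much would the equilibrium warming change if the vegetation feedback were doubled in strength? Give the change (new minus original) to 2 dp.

0.36 K

Original: g = 0.2028, ΔT = 3.02/(1−0.2028) = 3.7883 K.
With doubled vegetation: g' = 0.2719, ΔT' = 3.02/(1−0.2719) = 4.1478 K.
Change = 4.1478 − 3.7883 = 0.36 K.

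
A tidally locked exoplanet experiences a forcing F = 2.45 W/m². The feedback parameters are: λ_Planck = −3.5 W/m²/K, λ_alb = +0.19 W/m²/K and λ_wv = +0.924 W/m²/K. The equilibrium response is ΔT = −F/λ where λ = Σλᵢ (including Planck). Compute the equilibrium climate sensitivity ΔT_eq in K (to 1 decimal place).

Net feedback parameter λ = (−3.5) + (+0.19) + (+0.924) = -2.386 W/m²/K.
ΔT = −F/λ = −2.45/(-2.386) = 1.0 K.

1.0 K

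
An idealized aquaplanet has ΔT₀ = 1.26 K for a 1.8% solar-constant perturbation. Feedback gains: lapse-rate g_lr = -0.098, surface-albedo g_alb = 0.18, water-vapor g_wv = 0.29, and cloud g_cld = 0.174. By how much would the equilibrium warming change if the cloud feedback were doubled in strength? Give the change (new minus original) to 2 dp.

Original: g = 0.546, ΔT = 1.26/(1−0.546) = 2.7753 K.
With doubled cloud: g' = 0.72, ΔT' = 1.26/(1−0.72) = 4.5000 K.
Change = 4.5000 − 2.7753 = 1.72 K.

1.72 K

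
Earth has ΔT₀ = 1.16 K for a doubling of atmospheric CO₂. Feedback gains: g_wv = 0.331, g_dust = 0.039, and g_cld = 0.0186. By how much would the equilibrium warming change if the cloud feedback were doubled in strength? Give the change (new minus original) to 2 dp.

Original: g = 0.3886, ΔT = 1.16/(1−0.3886) = 1.8973 K.
With doubled cloud: g' = 0.4072, ΔT' = 1.16/(1−0.4072) = 1.9568 K.
Change = 1.9568 − 1.8973 = 0.06 K.

0.06 K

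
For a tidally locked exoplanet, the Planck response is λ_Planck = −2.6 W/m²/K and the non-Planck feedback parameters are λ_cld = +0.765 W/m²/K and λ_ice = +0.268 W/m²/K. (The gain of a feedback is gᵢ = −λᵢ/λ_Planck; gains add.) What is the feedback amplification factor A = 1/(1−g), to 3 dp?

Convert to gains: g_cld = 0.765/2.6 = 0.2942; g_ice = 0.268/2.6 = 0.1031.
Total gain g = 0.3973.
A = 1/(1 − 0.3973) = 1.659.

1.659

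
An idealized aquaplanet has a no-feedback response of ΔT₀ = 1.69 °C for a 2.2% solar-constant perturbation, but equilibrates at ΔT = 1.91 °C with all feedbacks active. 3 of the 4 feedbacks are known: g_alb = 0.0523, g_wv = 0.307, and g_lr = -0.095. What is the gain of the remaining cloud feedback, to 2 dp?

Amplification A = ΔT/ΔT₀ = 1.91/1.69 = 1.13.
Total gain g = 1 − 1/A = 1 − 1/1.13 = 0.115.
Known gains sum to 0.0523 + 0.307 − 0.095 = 0.2643.
g_cld = 0.115 − 0.2643 = -0.15.

-0.15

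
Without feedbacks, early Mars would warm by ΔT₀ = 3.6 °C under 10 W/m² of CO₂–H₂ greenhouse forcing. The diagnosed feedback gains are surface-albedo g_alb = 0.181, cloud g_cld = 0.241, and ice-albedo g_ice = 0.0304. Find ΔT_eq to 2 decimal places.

6.57 °C

Total gain g = 0.181 + 0.241 + 0.0304 = 0.4524.
Amplification A = 1/(1 − 0.4524) = 1.826.
ΔT = 3.6 × 1.826 = 6.57 °C.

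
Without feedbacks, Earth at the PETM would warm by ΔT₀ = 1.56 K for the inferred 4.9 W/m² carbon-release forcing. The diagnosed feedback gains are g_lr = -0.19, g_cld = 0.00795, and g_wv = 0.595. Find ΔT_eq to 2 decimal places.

Total gain g = -0.19 + 0.00795 + 0.595 = 0.41295.
Amplification A = 1/(1 − 0.41295) = 1.703.
ΔT = 1.56 × 1.703 = 2.66 K.

2.66 K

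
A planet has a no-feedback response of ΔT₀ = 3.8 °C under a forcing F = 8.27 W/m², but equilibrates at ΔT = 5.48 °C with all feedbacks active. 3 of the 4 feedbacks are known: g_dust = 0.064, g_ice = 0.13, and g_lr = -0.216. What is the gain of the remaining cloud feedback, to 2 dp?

0.33

Amplification A = ΔT/ΔT₀ = 5.48/3.8 = 1.442.
Total gain g = 1 − 1/A = 1 − 1/1.442 = 0.3065.
Known gains sum to 0.064 + 0.13 − 0.216 = -0.022.
g_cld = 0.3065 + 0.022 = 0.33.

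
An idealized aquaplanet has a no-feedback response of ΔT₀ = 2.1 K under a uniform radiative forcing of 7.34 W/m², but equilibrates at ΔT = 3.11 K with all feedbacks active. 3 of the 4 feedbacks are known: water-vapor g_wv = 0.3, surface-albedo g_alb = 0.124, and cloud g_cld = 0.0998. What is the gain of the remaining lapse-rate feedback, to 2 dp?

Amplification A = ΔT/ΔT₀ = 3.11/2.1 = 1.481.
Total gain g = 1 − 1/A = 1 − 1/1.481 = 0.3248.
Known gains sum to 0.3 + 0.124 + 0.0998 = 0.5238.
g_lr = 0.3248 − 0.5238 = -0.20.

-0.20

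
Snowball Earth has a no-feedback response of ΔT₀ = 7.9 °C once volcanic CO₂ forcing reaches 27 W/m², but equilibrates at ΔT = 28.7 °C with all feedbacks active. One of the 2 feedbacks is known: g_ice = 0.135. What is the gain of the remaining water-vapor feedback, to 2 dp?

Amplification A = ΔT/ΔT₀ = 28.7/7.9 = 3.633.
Total gain g = 1 − 1/A = 1 − 1/3.633 = 0.7247.
The known gain is 0.135.
g_wv = 0.7247 − 0.135 = 0.59.

0.59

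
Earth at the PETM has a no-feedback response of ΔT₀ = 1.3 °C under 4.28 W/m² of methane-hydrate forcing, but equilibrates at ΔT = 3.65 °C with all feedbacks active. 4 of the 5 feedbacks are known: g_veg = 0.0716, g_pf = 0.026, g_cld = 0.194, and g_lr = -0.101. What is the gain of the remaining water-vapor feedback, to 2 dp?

Amplification A = ΔT/ΔT₀ = 3.65/1.3 = 2.808.
Total gain g = 1 − 1/A = 1 − 1/2.808 = 0.6439.
Known gains sum to 0.0716 + 0.026 + 0.194 − 0.101 = 0.1906.
g_wv = 0.6439 − 0.1906 = 0.45.

0.45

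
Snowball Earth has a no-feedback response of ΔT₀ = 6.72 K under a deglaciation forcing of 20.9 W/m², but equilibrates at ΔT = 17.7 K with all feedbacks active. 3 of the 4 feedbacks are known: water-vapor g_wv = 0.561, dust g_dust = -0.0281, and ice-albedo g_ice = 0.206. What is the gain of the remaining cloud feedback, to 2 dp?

Amplification A = ΔT/ΔT₀ = 17.7/6.72 = 2.634.
Total gain g = 1 − 1/A = 1 − 1/2.634 = 0.6203.
Known gains sum to 0.561 − 0.0281 + 0.206 = 0.7389.
g_cld = 0.6203 − 0.7389 = -0.12.

-0.12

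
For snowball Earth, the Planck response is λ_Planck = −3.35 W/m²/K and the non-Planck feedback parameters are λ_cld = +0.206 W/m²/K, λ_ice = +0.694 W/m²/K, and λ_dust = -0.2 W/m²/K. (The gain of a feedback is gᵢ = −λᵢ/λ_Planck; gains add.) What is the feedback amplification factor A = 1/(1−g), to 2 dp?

1.26

Convert to gains: g_cld = 0.206/3.35 = 0.06149; g_ice = 0.694/3.35 = 0.2072; g_dust = -0.2/3.35 = -0.0597.
Total gain g = 0.20899.
A = 1/(1 − 0.20899) = 1.26.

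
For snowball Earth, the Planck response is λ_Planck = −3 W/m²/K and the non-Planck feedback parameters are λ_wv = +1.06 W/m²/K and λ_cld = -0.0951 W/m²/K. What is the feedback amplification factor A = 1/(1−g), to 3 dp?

1.474

Convert to gains: g_wv = 1.06/3 = 0.3533; g_cld = -0.0951/3 = -0.0317.
Total gain g = 0.3216.
A = 1/(1 − 0.3216) = 1.474.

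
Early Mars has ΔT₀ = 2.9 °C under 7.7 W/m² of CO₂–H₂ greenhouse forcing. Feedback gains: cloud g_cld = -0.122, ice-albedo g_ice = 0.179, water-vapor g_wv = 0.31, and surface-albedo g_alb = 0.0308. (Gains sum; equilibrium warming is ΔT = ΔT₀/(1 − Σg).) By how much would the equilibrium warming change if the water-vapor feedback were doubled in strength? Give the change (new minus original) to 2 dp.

5.11 °C

Original: g = 0.3978, ΔT = 2.9/(1−0.3978) = 4.8157 °C.
With doubled water-vapor: g' = 0.7078, ΔT' = 2.9/(1−0.7078) = 9.9247 °C.
Change = 9.9247 − 4.8157 = 5.11 °C.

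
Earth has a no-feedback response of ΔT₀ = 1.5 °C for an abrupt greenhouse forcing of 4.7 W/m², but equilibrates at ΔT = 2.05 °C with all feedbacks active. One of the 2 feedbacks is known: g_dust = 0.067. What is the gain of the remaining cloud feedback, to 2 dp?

0.20

Amplification A = ΔT/ΔT₀ = 2.05/1.5 = 1.367.
Total gain g = 1 − 1/A = 1 − 1/1.367 = 0.2685.
The known gain is 0.067.
g_cld = 0.2685 − 0.067 = 0.20.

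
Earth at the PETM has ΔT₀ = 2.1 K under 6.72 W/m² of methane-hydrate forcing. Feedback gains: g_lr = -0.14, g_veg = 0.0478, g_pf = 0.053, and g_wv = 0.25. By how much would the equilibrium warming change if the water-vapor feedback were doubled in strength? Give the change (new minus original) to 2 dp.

1.23 K

Original: g = 0.2108, ΔT = 2.1/(1−0.2108) = 2.6609 K.
With doubled water-vapor: g' = 0.4608, ΔT' = 2.1/(1−0.4608) = 3.8947 K.
Change = 3.8947 − 2.6609 = 1.23 K.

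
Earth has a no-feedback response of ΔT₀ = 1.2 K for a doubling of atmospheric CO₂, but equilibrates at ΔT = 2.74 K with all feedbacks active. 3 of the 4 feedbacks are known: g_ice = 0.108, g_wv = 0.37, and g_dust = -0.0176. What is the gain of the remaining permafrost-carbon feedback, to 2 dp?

0.10

Amplification A = ΔT/ΔT₀ = 2.74/1.2 = 2.283.
Total gain g = 1 − 1/A = 1 − 1/2.283 = 0.562.
Known gains sum to 0.108 + 0.37 − 0.0176 = 0.4604.
g_pf = 0.562 − 0.4604 = 0.10.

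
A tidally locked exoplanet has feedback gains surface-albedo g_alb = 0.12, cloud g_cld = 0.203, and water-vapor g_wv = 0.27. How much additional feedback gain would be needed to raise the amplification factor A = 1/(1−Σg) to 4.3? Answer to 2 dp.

0.17

Current total gain = 0.593.
Target gain for A = 4.3: g* = 1 − 1/4.3 = 0.7674.
Additional gain needed = 0.7674 − 0.593 = 0.17.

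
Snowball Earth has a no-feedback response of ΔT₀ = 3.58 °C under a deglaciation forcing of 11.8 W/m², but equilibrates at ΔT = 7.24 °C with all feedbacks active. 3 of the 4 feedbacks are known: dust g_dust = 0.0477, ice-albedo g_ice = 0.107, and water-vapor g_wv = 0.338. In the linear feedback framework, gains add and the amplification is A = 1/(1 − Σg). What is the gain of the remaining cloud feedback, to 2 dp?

Amplification A = ΔT/ΔT₀ = 7.24/3.58 = 2.022.
Total gain g = 1 − 1/A = 1 − 1/2.022 = 0.5054.
Known gains sum to 0.0477 + 0.107 + 0.338 = 0.4927.
g_cld = 0.5054 − 0.4927 = 0.01.

0.01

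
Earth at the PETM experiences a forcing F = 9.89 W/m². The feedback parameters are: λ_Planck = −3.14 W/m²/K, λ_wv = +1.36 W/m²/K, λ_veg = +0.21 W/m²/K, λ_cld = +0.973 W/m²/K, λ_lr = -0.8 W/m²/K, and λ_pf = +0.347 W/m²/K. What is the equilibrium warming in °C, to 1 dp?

9.4 °C

Net feedback parameter λ = (−3.14) + (+1.36) + (+0.21) + (+0.973) + (-0.8) + (+0.347) = -1.05 W/m²/K.
ΔT = −F/λ = −9.89/(-1.05) = 9.4 °C.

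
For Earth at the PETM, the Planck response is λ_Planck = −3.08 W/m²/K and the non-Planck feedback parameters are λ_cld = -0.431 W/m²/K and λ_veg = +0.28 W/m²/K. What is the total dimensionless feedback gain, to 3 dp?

Convert to gains: g_cld = -0.431/3.08 = -0.1399; g_veg = 0.28/3.08 = 0.09091.
Total gain g = -0.04899.

-0.049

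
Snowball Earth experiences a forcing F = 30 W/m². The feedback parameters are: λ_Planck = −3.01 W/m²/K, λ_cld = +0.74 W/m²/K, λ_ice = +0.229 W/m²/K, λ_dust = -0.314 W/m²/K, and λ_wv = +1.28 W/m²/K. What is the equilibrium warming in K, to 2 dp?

27.91 K

Net feedback parameter λ = (−3.01) + (+0.74) + (+0.229) + (-0.314) + (+1.28) = -1.075 W/m²/K.
ΔT = −F/λ = −30/(-1.075) = 27.91 K.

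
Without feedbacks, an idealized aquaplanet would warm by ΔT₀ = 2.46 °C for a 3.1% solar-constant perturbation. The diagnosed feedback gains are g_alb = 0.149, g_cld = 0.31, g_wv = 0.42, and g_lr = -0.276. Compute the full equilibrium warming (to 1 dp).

Total gain g = 0.149 + 0.31 + 0.42 − 0.276 = 0.603.
Amplification A = 1/(1 − 0.603) = 2.519.
ΔT = 2.46 × 2.519 = 6.2 °C.

6.2 °C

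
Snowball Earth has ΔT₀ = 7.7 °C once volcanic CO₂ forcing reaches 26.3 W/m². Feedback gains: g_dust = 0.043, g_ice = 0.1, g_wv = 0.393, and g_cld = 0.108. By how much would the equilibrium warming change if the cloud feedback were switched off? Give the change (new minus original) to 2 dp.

-5.03 °C

Original: g = 0.644, ΔT = 7.7/(1−0.644) = 21.6292 °C.
Without cloud: g' = 0.536, ΔT' = 7.7/(1−0.536) = 16.5948 °C.
Change = 16.5948 − 21.6292 = -5.03 °C.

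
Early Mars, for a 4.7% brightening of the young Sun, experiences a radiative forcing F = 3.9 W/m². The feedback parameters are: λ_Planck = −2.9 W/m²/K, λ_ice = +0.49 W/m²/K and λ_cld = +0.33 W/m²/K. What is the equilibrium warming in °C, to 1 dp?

1.9 °C

Net feedback parameter λ = (−2.9) + (+0.49) + (+0.33) = -2.08 W/m²/K.
ΔT = −F/λ = −3.9/(-2.08) = 1.9 °C.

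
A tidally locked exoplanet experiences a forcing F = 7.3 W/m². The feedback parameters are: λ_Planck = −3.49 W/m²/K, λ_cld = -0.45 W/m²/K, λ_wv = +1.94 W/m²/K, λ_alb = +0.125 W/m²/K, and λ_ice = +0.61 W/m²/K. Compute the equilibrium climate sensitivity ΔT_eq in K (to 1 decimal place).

5.8 K

Net feedback parameter λ = (−3.49) + (-0.45) + (+1.94) + (+0.125) + (+0.61) = -1.265 W/m²/K.
ΔT = −F/λ = −7.3/(-1.265) = 5.8 K.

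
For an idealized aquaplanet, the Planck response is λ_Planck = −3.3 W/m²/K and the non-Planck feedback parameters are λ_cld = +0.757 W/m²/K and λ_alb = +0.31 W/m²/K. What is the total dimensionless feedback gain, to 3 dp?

Convert to gains: g_cld = 0.757/3.3 = 0.2294; g_alb = 0.31/3.3 = 0.09394.
Total gain g = 0.32334.

0.323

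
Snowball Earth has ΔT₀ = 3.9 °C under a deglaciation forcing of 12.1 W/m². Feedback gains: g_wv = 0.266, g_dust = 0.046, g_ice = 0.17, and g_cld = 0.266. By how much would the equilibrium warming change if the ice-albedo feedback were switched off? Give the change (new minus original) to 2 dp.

-6.23 °C

Original: g = 0.748, ΔT = 3.9/(1−0.748) = 15.4762 °C.
Without ice-albedo: g' = 0.578, ΔT' = 3.9/(1−0.578) = 9.2417 °C.
Change = 9.2417 − 15.4762 = -6.23 °C.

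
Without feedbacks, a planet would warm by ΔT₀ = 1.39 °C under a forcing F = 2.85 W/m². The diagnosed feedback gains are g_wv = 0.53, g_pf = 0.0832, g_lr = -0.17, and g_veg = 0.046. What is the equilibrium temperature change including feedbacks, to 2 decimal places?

Total gain g = 0.53 + 0.0832 − 0.17 + 0.046 = 0.4892.
Amplification A = 1/(1 − 0.4892) = 1.958.
ΔT = 1.39 × 1.958 = 2.72 °C.

2.72 °C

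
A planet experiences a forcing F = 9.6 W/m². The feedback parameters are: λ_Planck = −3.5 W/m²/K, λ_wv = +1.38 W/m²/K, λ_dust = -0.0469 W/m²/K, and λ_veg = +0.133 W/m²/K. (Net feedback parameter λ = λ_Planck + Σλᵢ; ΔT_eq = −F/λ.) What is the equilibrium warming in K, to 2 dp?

4.72 K

Net feedback parameter λ = (−3.5) + (+1.38) + (-0.0469) + (+0.133) = -2.0339 W/m²/K.
ΔT = −F/λ = −9.6/(-2.0339) = 4.72 K.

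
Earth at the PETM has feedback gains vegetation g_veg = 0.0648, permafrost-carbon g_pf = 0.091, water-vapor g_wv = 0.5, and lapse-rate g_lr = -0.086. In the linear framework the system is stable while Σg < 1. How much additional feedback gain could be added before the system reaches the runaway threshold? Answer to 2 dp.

0.43

Current total gain = 0.0648 + 0.091 + 0.5 − 0.086 = 0.5698.
Margin to runaway = 1 − 0.5698 = 0.43.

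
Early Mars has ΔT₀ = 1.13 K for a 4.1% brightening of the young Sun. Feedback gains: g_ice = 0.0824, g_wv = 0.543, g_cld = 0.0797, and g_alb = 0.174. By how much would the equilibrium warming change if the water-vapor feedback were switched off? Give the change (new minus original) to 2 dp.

Original: g = 0.8791, ΔT = 1.13/(1−0.8791) = 9.3466 K.
Without water-vapor: g' = 0.3361, ΔT' = 1.13/(1−0.3361) = 1.7021 K.
Change = 1.7021 − 9.3466 = -7.64 K.

-7.64 K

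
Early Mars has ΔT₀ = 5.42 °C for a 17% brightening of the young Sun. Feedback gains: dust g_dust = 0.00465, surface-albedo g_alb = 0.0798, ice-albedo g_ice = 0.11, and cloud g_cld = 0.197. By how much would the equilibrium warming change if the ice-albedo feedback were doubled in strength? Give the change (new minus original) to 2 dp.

1.97 °C

Original: g = 0.39145, ΔT = 5.42/(1−0.39145) = 8.9064 °C.
With doubled ice-albedo: g' = 0.50145, ΔT' = 5.42/(1−0.50145) = 10.8715 °C.
Change = 10.8715 − 8.9064 = 1.97 °C.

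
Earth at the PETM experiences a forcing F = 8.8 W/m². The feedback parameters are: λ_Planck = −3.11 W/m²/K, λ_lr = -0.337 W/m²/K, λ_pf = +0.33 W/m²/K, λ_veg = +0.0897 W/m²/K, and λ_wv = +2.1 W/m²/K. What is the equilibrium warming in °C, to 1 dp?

9.5 °C

Net feedback parameter λ = (−3.11) + (-0.337) + (+0.33) + (+0.0897) + (+2.1) = -0.9273 W/m²/K.
ΔT = −F/λ = −8.8/(-0.9273) = 9.5 °C.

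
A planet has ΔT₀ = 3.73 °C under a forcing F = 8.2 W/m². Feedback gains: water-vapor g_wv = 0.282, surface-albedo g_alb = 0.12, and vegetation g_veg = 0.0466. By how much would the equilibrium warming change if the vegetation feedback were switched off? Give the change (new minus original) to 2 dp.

-0.53 °C

Original: g = 0.4486, ΔT = 3.73/(1−0.4486) = 6.7646 °C.
Without vegetation: g' = 0.402, ΔT' = 3.73/(1−0.402) = 6.2375 °C.
Change = 6.2375 − 6.7646 = -0.53 °C.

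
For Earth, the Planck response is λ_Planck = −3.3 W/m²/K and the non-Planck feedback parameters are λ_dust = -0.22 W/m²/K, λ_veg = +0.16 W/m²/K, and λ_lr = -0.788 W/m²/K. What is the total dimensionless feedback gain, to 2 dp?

Convert to gains: g_dust = -0.22/3.3 = -0.06667; g_veg = 0.16/3.3 = 0.04848; g_lr = -0.788/3.3 = -0.2388.
Total gain g = -0.25699.

-0.26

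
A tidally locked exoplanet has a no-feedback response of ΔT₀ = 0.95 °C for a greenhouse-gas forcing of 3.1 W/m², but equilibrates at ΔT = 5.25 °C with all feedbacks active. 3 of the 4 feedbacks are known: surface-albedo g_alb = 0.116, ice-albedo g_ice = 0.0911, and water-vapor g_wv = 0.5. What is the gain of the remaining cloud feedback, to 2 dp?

0.11

Amplification A = ΔT/ΔT₀ = 5.25/0.95 = 5.526.
Total gain g = 1 − 1/A = 1 − 1/5.526 = 0.819.
Known gains sum to 0.116 + 0.0911 + 0.5 = 0.7071.
g_cld = 0.819 − 0.7071 = 0.11.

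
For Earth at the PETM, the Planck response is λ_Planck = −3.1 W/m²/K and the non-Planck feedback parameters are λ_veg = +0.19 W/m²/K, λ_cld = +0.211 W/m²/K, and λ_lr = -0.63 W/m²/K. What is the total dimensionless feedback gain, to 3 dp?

Convert to gains: g_veg = 0.19/3.1 = 0.06129; g_cld = 0.211/3.1 = 0.06806; g_lr = -0.63/3.1 = -0.2032.
Total gain g = -0.07385.

-0.074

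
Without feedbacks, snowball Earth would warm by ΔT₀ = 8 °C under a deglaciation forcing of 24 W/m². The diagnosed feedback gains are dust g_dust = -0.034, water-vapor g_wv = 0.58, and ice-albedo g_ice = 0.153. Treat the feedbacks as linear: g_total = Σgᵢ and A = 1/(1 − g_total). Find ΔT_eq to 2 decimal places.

26.58 °C

Total gain g = -0.034 + 0.58 + 0.153 = 0.699.
Amplification A = 1/(1 − 0.699) = 3.322.
ΔT = 8 × 3.322 = 26.58 °C.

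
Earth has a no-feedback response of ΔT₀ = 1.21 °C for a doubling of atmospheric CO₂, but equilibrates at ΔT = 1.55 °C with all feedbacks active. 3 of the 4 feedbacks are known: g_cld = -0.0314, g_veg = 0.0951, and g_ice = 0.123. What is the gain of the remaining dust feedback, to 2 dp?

Amplification A = ΔT/ΔT₀ = 1.55/1.21 = 1.281.
Total gain g = 1 − 1/A = 1 − 1/1.281 = 0.2194.
Known gains sum to -0.0314 + 0.0951 + 0.123 = 0.1867.
g_dust = 0.2194 − 0.1867 = 0.03.

0.03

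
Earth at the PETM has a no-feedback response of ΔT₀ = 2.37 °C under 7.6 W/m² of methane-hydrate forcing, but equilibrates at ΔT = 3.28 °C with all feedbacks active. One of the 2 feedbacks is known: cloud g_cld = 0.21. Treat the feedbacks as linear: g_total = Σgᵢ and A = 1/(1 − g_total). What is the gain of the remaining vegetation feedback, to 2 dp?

0.07

Amplification A = ΔT/ΔT₀ = 3.28/2.37 = 1.384.
Total gain g = 1 − 1/A = 1 − 1/1.384 = 0.2775.
The known gain is 0.21.
g_veg = 0.2775 − 0.21 = 0.07.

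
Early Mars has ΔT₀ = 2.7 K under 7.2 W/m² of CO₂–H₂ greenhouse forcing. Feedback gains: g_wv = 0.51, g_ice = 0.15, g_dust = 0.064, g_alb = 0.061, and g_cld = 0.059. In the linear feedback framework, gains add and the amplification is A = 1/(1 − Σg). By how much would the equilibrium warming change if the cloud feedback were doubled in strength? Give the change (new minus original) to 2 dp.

10.53 K

Original: g = 0.844, ΔT = 2.7/(1−0.844) = 17.3077 K.
With doubled cloud: g' = 0.903, ΔT' = 2.7/(1−0.903) = 27.8351 K.
Change = 27.8351 − 17.3077 = 10.53 K.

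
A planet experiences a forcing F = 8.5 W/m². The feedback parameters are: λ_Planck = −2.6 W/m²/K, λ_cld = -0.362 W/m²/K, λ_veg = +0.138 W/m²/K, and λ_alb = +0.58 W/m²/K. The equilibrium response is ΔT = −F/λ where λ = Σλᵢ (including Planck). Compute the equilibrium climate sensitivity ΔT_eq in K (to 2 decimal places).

3.79 K

Net feedback parameter λ = (−2.6) + (-0.362) + (+0.138) + (+0.58) = -2.244 W/m²/K.
ΔT = −F/λ = −8.5/(-2.244) = 3.79 K.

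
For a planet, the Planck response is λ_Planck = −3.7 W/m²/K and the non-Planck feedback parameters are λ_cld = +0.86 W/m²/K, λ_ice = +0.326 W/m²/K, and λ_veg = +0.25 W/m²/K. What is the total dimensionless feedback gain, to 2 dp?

0.39

Convert to gains: g_cld = 0.86/3.7 = 0.2324; g_ice = 0.326/3.7 = 0.08811; g_veg = 0.25/3.7 = 0.06757.
Total gain g = 0.38808.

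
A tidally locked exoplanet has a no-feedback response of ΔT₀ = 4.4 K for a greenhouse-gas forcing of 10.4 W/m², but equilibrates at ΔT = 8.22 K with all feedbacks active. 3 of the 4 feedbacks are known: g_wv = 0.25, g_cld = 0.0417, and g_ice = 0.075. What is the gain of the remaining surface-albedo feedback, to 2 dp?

0.10

Amplification A = ΔT/ΔT₀ = 8.22/4.4 = 1.868.
Total gain g = 1 − 1/A = 1 − 1/1.868 = 0.4647.
Known gains sum to 0.25 + 0.0417 + 0.075 = 0.3667.
g_alb = 0.4647 − 0.3667 = 0.10.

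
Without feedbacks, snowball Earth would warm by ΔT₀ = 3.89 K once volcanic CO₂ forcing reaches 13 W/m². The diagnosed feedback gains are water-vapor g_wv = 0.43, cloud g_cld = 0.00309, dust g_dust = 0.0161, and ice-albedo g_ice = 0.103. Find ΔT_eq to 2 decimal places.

8.69 K

Total gain g = 0.43 + 0.00309 + 0.0161 + 0.103 = 0.55219.
Amplification A = 1/(1 − 0.55219) = 2.233.
ΔT = 3.89 × 2.233 = 8.69 K.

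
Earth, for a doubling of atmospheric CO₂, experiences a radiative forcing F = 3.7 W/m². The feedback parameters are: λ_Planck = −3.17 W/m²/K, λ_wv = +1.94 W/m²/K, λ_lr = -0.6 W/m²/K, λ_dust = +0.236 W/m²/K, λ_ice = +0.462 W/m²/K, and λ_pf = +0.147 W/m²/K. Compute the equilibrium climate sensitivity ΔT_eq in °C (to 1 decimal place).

3.8 °C

Net feedback parameter λ = (−3.17) + (+1.94) + (-0.6) + (+0.236) + (+0.462) + (+0.147) = -0.985 W/m²/K.
ΔT = −F/λ = −3.7/(-0.985) = 3.8 °C.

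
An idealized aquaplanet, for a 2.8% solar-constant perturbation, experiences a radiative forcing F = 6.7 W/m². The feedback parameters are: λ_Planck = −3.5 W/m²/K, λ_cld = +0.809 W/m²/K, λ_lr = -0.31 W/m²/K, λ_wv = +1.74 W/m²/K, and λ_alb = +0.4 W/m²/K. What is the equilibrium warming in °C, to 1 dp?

7.8 °C

Net feedback parameter λ = (−3.5) + (+0.809) + (-0.31) + (+1.74) + (+0.4) = -0.861 W/m²/K.
ΔT = −F/λ = −6.7/(-0.861) = 7.8 °C.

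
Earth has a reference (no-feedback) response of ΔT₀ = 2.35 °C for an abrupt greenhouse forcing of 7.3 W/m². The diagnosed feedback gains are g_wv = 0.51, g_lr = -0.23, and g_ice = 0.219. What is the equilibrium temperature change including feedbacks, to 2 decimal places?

Total gain g = 0.51 − 0.23 + 0.219 = 0.499.
Amplification A = 1/(1 − 0.499) = 1.996.
ΔT = 2.35 × 1.996 = 4.69 °C.

4.69 °C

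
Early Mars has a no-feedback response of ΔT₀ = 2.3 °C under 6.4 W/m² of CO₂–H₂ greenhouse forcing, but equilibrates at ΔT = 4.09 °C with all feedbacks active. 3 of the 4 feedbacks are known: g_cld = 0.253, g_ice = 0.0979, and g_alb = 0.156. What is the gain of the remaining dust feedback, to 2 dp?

-0.07

Amplification A = ΔT/ΔT₀ = 4.09/2.3 = 1.778.
Total gain g = 1 − 1/A = 1 − 1/1.778 = 0.4376.
Known gains sum to 0.253 + 0.0979 + 0.156 = 0.5069.
g_dust = 0.4376 − 0.5069 = -0.07.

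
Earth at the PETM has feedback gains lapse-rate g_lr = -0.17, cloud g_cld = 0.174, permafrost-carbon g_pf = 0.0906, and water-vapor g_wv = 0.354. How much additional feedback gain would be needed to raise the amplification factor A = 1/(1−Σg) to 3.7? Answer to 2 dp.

0.28

Current total gain = 0.4486.
Target gain for A = 3.7: g* = 1 − 1/3.7 = 0.7297.
Additional gain needed = 0.7297 − 0.4486 = 0.28.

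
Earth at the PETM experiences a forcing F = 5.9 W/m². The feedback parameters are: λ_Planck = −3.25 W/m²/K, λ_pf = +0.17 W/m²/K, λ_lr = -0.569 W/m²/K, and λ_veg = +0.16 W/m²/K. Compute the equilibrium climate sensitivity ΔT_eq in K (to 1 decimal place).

Net feedback parameter λ = (−3.25) + (+0.17) + (-0.569) + (+0.16) = -3.489 W/m²/K.
ΔT = −F/λ = −5.9/(-3.489) = 1.7 K.

1.7 K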